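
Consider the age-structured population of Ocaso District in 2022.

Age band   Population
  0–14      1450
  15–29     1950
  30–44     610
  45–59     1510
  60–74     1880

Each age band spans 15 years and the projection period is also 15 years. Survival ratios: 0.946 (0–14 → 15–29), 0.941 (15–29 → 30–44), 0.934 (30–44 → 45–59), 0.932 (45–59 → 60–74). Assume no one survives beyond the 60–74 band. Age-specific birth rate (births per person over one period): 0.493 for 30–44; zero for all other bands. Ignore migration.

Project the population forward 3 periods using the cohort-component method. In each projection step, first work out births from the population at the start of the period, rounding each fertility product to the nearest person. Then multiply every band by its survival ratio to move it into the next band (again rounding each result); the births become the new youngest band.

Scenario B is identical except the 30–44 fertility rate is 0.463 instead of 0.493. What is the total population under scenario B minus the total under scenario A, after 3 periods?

-107

Numbering the groups 1..5 from youngest to oldest:
— Period 1 —
Births: 610 × 0.493 = 301
Group 2: 1450 × 0.946 = 1372
Group 3: 1950 × 0.941 = 1835
Group 4: 610 × 0.934 = 570
Group 5: 1510 × 0.932 = 1407
→ [301, 1372, 1835, 570, 1407]
— Period 2 —
Births: 1835 × 0.493 = 905
Group 2: 301 × 0.946 = 285
Group 3: 1372 × 0.941 = 1291
Group 4: 1835 × 0.934 = 1714
Group 5: 570 × 0.932 = 531
→ [905, 285, 1291, 1714, 531]
— Period 3 —
Births: 1291 × 0.493 = 636
Group 2: 905 × 0.946 = 856
Group 3: 285 × 0.941 = 268
Group 4: 1291 × 0.934 = 1206
Group 5: 1714 × 0.932 = 1597
→ [636, 856, 268, 1206, 1597]
Scenario A total after 3 periods: 4563
Scenario B projection —
— Period 1 —
Births: 610 × 0.463 = 282
Group 2: 1450 × 0.946 = 1372
Group 3: 1950 × 0.941 = 1835
Group 4: 610 × 0.934 = 570
Group 5: 1510 × 0.932 = 1407
→ [282, 1372, 1835, 570, 1407]
— Period 2 —
Births: 1835 × 0.463 = 850
Group 2: 282 × 0.946 = 267
Group 3: 1372 × 0.941 = 1291
Group 4: 1835 × 0.934 = 1714
Group 5: 570 × 0.932 = 531
→ [850, 267, 1291, 1714, 531]
— Period 3 —
Births: 1291 × 0.463 = 598
Group 2: 850 × 0.946 = 804
Group 3: 267 × 0.941 = 251
Group 4: 1291 × 0.934 = 1206
Group 5: 1714 × 0.932 = 1597
→ [598, 804, 251, 1206, 1597]
Scenario B total after 3 periods: 4456
Difference B − A = 4456 − 4563 = -107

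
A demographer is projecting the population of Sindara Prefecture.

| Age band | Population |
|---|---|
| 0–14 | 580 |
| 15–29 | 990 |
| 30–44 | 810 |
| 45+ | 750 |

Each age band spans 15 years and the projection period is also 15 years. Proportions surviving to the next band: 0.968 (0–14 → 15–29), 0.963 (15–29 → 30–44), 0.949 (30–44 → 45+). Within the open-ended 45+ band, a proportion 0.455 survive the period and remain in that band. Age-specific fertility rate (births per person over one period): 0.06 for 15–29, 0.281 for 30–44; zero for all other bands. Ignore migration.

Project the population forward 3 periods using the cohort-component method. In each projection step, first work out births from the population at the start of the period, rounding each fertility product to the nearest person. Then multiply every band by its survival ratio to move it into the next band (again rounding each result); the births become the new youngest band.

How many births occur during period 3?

After projecting period 1:
Births: 990 × 0.06 = 59 ; 810 × 0.281 = 228 → total 287
15–29: 580 × 0.968 = 561
30–44: 990 × 0.963 = 953
45+: 810 × 0.949 + 750 × 0.455 = 769 + 341 = 1110
Giving 287 / 561 / 953 / 1110.
After projecting period 2:
Births: 561 × 0.06 = 34 ; 953 × 0.281 = 268 → total 302
15–29: 287 × 0.968 = 278
30–44: 561 × 0.963 = 540
45+: 953 × 0.949 + 1110 × 0.455 = 904 + 505 = 1409
Giving 302 / 278 / 540 / 1409.
After projecting period 3:
Births: 278 × 0.06 = 17 ; 540 × 0.281 = 152 → total 169
15–29: 302 × 0.968 = 292
30–44: 278 × 0.963 = 268
45+: 540 × 0.949 + 1409 × 0.455 = 512 + 641 = 1153
Giving 169 / 292 / 268 / 1153.

169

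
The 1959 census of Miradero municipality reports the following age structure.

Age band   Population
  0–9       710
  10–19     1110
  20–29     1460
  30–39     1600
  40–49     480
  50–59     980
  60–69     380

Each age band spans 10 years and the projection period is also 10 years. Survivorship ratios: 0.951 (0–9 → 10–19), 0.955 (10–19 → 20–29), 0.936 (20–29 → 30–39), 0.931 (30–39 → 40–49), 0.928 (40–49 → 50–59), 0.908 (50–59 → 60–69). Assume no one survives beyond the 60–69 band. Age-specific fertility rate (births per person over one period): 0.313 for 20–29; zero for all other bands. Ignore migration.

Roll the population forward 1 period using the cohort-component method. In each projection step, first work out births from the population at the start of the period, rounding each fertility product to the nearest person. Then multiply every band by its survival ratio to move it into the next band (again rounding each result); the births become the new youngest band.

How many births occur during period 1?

457

After projecting period 1:
Births: 1460 * 0.313 = 457
10–19: 710 * 0.951 = 675
20–29: 1110 * 0.955 = 1060
30–39: 1460 * 0.936 = 1367
40–49: 1600 * 0.931 = 1490
50–59: 480 * 0.928 = 445
60–69: 980 * 0.908 = 890
→ [457, 675, 1060, 1367, 1490, 445, 890]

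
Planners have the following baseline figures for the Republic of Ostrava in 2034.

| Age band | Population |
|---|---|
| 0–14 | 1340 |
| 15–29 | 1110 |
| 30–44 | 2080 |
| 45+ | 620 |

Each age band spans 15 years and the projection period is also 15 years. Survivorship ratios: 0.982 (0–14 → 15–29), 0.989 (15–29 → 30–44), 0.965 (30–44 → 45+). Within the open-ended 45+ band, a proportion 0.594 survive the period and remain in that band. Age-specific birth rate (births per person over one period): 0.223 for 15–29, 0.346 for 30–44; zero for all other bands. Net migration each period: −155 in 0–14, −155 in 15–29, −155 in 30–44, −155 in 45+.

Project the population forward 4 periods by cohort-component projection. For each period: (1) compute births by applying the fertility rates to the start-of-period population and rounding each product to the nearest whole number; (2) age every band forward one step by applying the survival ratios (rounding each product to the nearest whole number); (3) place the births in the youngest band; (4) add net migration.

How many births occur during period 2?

[period 1]
Births: 1110 × 0.223 = 248 ; 2080 × 0.346 = 720 → 968
15–29: 1340 × 0.982 = 1316
30–44: 1110 × 0.989 = 1098
45+: 2080 × 0.965 + 620 × 0.594 = 2007 + 368 = 2375
Net migration: 0–14 − 155 → 813; 15–29 − 155 → 1161; 30–44 − 155 → 943; 45+ − 155 → 2220
End of period: [813, 1161, 943, 2220]
[period 2]
Births: 1161 × 0.223 = 259 ; 943 × 0.346 = 326 → 585
15–29: 813 × 0.982 = 798
30–44: 1161 × 0.989 = 1148
45+: 943 × 0.965 + 2220 × 0.594 = 910 + 1319 = 2229
Net migration: 0–14 − 155 → 430; 15–29 − 155 → 643; 30–44 − 155 → 993; 45+ − 155 → 2074
End of period: [430, 643, 993, 2074]

585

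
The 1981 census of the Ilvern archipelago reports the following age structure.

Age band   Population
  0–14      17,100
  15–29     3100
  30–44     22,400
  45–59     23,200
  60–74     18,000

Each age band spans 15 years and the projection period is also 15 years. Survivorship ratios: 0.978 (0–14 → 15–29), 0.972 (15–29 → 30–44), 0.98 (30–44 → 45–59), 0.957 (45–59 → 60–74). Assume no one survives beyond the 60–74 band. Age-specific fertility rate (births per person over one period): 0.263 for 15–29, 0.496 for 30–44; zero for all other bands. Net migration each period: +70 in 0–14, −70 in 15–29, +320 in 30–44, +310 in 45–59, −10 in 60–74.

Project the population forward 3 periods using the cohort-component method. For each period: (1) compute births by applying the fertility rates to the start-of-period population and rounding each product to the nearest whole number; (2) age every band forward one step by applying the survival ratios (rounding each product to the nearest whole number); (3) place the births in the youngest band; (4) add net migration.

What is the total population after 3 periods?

48778

Call the groups 1 to 5, youngest first.
Period 1:
Births: 3100 × 0.263 = 815, 22400 × 0.496 = 11110 — total 11925
Group 2: 17100 × 0.978 = 16724
Group 3: 3100 × 0.972 = 3013
Group 4: 22400 × 0.98 = 21952
Group 5: 23200 × 0.957 = 22202
Net migration: Group 1 + 70 → 11995; Group 2 − 70 → 16654; Group 3 + 320 → 3333; Group 4 + 310 → 22262; Group 5 − 10 → 22192
End of period: [11995, 16654, 3333, 22262, 22192]
Period 2:
Births: 16654 × 0.263 = 4380, 3333 × 0.496 = 1653 — total 6033
Group 2: 11995 × 0.978 = 11731
Group 3: 16654 × 0.972 = 16188
Group 4: 3333 × 0.98 = 3266
Group 5: 22262 × 0.957 = 21305
Net migration: Group 1 + 70 → 6103; Group 2 − 70 → 11661; Group 3 + 320 → 16508; Group 4 + 310 → 3576; Group 5 − 10 → 21295
End of period: [6103, 11661, 16508, 3576, 21295]
Period 3:
Births: 11661 × 0.263 = 3067, 16508 × 0.496 = 8188 — total 11255
Group 2: 6103 × 0.978 = 5969
Group 3: 11661 × 0.972 = 11334
Group 4: 16508 × 0.98 = 16178
Group 5: 3576 × 0.957 = 3422
Net migration: Group 1 + 70 → 11325; Group 2 − 70 → 5899; Group 3 + 320 → 11654; Group 4 + 310 → 16488; Group 5 − 10 → 3412
End of period: [11325, 5899, 11654, 16488, 3412]
Total after period 3: 11325 + 5899 + 11654 + 16488 + 3412 = 48778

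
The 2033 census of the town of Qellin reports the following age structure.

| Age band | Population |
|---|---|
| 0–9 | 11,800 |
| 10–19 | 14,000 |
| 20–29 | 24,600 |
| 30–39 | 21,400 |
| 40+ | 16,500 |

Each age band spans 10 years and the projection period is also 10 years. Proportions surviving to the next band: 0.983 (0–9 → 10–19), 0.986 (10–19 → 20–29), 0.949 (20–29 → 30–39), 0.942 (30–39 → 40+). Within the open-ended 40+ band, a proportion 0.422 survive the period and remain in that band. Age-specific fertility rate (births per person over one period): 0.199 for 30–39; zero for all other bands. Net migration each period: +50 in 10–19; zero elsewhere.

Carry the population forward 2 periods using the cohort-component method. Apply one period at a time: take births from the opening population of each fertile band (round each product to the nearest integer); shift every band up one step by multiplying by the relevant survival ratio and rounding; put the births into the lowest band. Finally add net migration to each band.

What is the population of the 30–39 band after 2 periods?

13100

— Period 1 —
Births: 21400 * 0.199 = 4259
10–19: 11800 * 0.983 = 11599
20–29: 14000 * 0.986 = 13804
30–39: 24600 * 0.949 = 23345
40+: 21400 * 0.942 + 16500 * 0.422 = 20159 + 6963 = 27122
Net migration: 10–19 + 50 → 11649
End of period: [4259, 11649, 13804, 23345, 27122]
— Period 2 —
Births: 23345 * 0.199 = 4646
10–19: 4259 * 0.983 = 4187
20–29: 11649 * 0.986 = 11486
30–39: 13804 * 0.949 = 13100
40+: 23345 * 0.942 + 27122 * 0.422 = 21991 + 11445 = 33436
Net migration: 10–19 + 50 → 4237
End of period: [4646, 4237, 11486, 13100, 33436]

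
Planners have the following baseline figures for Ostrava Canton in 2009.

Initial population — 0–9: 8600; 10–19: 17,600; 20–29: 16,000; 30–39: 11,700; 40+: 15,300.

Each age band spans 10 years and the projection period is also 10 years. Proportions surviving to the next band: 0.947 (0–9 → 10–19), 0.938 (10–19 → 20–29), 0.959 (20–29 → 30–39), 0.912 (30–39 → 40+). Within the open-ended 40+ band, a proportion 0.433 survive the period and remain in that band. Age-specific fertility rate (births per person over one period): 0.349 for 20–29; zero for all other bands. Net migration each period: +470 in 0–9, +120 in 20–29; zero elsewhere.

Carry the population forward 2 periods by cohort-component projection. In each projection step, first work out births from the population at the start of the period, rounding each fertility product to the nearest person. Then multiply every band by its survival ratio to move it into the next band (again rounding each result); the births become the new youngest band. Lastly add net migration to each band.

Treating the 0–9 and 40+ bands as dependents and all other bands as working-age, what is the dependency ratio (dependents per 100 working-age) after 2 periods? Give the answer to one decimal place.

Period 1.
Births: 16000 × 0.349 = 5584
10–19: 8600 × 0.947 = 8144
20–29: 17600 × 0.938 = 16509
30–39: 16000 × 0.959 = 15344
40+: 11700 × 0.912 + 15300 × 0.433 = 10670 + 6625 = 17295
Net migration: 0–9 + 470 → 6054; 20–29 + 120 → 16629
Population now: 0–9=6054, 10–19=8144, 20–29=16629, 30–39=15344, 40+=17295
Period 2.
Births: 16629 × 0.349 = 5804
10–19: 6054 × 0.947 = 5733
20–29: 8144 × 0.938 = 7639
30–39: 16629 × 0.959 = 15947
40+: 15344 × 0.912 + 17295 × 0.433 = 13994 + 7489 = 21483
Net migration: 0–9 + 470 → 6274; 20–29 + 120 → 7759
Population now: 0–9=6274, 10–19=5733, 20–29=7759, 30–39=15947, 40+=21483
Dependents (band 0–9 + band 40+) = 6274 + 21483 = 27757; working-age = 29439; ratio = 27757/29439 × 100 = 94.3

94.3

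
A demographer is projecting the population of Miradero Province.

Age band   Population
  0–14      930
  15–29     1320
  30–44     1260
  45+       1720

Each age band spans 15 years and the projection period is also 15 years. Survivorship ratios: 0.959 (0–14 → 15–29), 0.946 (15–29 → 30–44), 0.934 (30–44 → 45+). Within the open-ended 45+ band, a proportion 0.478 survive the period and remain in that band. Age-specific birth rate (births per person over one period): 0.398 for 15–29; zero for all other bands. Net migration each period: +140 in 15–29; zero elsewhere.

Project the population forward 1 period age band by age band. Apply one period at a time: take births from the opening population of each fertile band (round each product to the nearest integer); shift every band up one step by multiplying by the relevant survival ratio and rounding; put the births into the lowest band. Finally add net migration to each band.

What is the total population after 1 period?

Let band 1 be 0–14 through band 4 = 45+.
[period 1]
Births: 1320 × 0.398 = 525
Band 2: 930 × 0.959 = 892
Band 3: 1320 × 0.946 = 1249
Band 4: 1260 × 0.934 + 1720 × 0.478 = 1177 + 822 = 1999
Net migration: Band 2 + 140 → 1032
→ [525, 1032, 1249, 1999]
Total after period 1: 525 + 1032 + 1249 + 1999 = 4805

4805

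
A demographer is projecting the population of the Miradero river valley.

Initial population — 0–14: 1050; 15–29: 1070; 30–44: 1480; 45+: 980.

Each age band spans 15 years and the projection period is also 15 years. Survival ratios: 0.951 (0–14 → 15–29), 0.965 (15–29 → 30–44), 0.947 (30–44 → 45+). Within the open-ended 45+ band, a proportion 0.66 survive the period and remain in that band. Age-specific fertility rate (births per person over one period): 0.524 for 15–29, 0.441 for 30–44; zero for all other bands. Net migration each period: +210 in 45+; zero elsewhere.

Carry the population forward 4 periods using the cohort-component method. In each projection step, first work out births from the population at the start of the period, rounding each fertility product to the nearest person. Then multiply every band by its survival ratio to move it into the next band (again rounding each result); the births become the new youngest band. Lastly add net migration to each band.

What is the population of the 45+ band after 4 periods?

3174

— Period 1 —
Births: 1070 × 0.524 = 561, 1480 × 0.441 = 653 → total 1214
15–29: 1050 × 0.951 = 999
30–44: 1070 × 0.965 = 1033
45+: 1480 × 0.947 + 980 × 0.66 = 1402 + 647 = 2049
Net migration: 45+ + 210 → 2259
→ [1214, 999, 1033, 2259]
— Period 2 —
Births: 999 × 0.524 = 523, 1033 × 0.441 = 456 → total 979
15–29: 1214 × 0.951 = 1155
30–44: 999 × 0.965 = 964
45+: 1033 × 0.947 + 2259 × 0.66 = 978 + 1491 = 2469
Net migration: 45+ + 210 → 2679
→ [979, 1155, 964, 2679]
— Period 3 —
Births: 1155 × 0.524 = 605, 964 × 0.441 = 425 → total 1030
15–29: 979 × 0.951 = 931
30–44: 1155 × 0.965 = 1115
45+: 964 × 0.947 + 2679 × 0.66 = 913 + 1768 = 2681
Net migration: 45+ + 210 → 2891
→ [1030, 931, 1115, 2891]
— Period 4 —
Births: 931 × 0.524 = 488, 1115 × 0.441 = 492 → total 980
15–29: 1030 × 0.951 = 980
30–44: 931 × 0.965 = 898
45+: 1115 × 0.947 + 2891 × 0.66 = 1056 + 1908 = 2964
Net migration: 45+ + 210 → 3174
→ [980, 980, 898, 3174]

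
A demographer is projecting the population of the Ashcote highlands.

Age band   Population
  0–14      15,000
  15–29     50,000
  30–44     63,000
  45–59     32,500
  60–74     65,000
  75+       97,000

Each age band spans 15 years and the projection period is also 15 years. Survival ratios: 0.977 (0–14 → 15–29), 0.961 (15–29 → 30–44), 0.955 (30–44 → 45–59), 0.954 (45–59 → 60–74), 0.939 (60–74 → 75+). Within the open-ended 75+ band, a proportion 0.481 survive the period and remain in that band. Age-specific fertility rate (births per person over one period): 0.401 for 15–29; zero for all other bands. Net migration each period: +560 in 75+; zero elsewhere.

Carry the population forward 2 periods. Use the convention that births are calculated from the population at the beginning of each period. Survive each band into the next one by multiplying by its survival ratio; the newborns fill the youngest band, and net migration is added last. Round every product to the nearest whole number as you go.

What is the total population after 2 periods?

224577

[period 1]
Births: 50000 × 0.401 = 20050
15–29: 15000 × 0.977 = 14655
30–44: 50000 × 0.961 = 48050
45–59: 63000 × 0.955 = 60165
60–74: 32500 × 0.954 = 31005
75+: 65000 × 0.939 + 97000 × 0.481 = 61035 + 46657 = 107692
Net migration: 75+ + 560 → 108252
Population now: 0–14=20050, 15–29=14655, 30–44=48050, 45–59=60165, 60–74=31005, 75+=108252
[period 2]
Births: 14655 × 0.401 = 5877
15–29: 20050 × 0.977 = 19589
30–44: 14655 × 0.961 = 14083
45–59: 48050 × 0.955 = 45888
60–74: 60165 × 0.954 = 57397
75+: 31005 × 0.939 + 108252 × 0.481 = 29114 + 52069 = 81183
Net migration: 75+ + 560 → 81743
Population now: 0–14=5877, 15–29=19589, 30–44=14083, 45–59=45888, 60–74=57397, 75+=81743
Total after period 2: 5877 + 19589 + 14083 + 45888 + 57397 + 81743 = 224577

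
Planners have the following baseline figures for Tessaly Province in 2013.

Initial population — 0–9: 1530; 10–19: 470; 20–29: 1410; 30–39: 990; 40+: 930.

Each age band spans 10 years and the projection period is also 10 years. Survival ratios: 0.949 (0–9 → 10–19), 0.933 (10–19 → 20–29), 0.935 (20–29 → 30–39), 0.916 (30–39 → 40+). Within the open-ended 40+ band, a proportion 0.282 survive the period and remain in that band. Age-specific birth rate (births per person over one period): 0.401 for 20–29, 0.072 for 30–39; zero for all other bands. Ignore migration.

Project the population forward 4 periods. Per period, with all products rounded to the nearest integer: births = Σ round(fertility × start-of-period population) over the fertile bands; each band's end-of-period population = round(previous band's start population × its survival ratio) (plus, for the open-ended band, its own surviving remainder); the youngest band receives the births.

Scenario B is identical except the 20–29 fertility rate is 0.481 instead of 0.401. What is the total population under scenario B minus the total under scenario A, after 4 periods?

320

— Period 1 —
Births: 1410 * 0.401 = 565, 990 * 0.072 = 71 → 636
10–19: 1530 * 0.949 = 1452
20–29: 470 * 0.933 = 439
30–39: 1410 * 0.935 = 1318
40+: 990 * 0.916 + 930 * 0.282 = 907 + 262 = 1169
→ [636, 1452, 439, 1318, 1169]
— Period 2 —
Births: 439 * 0.401 = 176, 1318 * 0.072 = 95 → 271
10–19: 636 * 0.949 = 604
20–29: 1452 * 0.933 = 1355
30–39: 439 * 0.935 = 410
40+: 1318 * 0.916 + 1169 * 0.282 = 1207 + 330 = 1537
→ [271, 604, 1355, 410, 1537]
— Period 3 —
Births: 1355 * 0.401 = 543, 410 * 0.072 = 30 → 573
10–19: 271 * 0.949 = 257
20–29: 604 * 0.933 = 564
30–39: 1355 * 0.935 = 1267
40+: 410 * 0.916 + 1537 * 0.282 = 376 + 433 = 809
→ [573, 257, 564, 1267, 809]
— Period 4 —
Births: 564 * 0.401 = 226, 1267 * 0.072 = 91 → 317
10–19: 573 * 0.949 = 544
20–29: 257 * 0.933 = 240
30–39: 564 * 0.935 = 527
40+: 1267 * 0.916 + 809 * 0.282 = 1161 + 228 = 1389
→ [317, 544, 240, 527, 1389]
Scenario A total after 4 periods: 3017
Scenario B projection —
— Period 1 —
Births: 1410 * 0.481 = 678, 990 * 0.072 = 71 → 749
10–19: 1530 * 0.949 = 1452
20–29: 470 * 0.933 = 439
30–39: 1410 * 0.935 = 1318
40+: 990 * 0.916 + 930 * 0.282 = 907 + 262 = 1169
→ [749, 1452, 439, 1318, 1169]
— Period 2 —
Births: 439 * 0.481 = 211, 1318 * 0.072 = 95 → 306
10–19: 749 * 0.949 = 711
20–29: 1452 * 0.933 = 1355
30–39: 439 * 0.935 = 410
40+: 1318 * 0.916 + 1169 * 0.282 = 1207 + 330 = 1537
→ [306, 711, 1355, 410, 1537]
— Period 3 —
Births: 1355 * 0.481 = 652, 410 * 0.072 = 30 → 682
10–19: 306 * 0.949 = 290
20–29: 711 * 0.933 = 663
30–39: 1355 * 0.935 = 1267
40+: 410 * 0.916 + 1537 * 0.282 = 376 + 433 = 809
→ [682, 290, 663, 1267, 809]
— Period 4 —
Births: 663 * 0.481 = 319, 1267 * 0.072 = 91 → 410
10–19: 682 * 0.949 = 647
20–29: 290 * 0.933 = 271
30–39: 663 * 0.935 = 620
40+: 1267 * 0.916 + 809 * 0.282 = 1161 + 228 = 1389
→ [410, 647, 271, 620, 1389]
Scenario B total after 4 periods: 3337
Difference B − A = 3337 − 3017 = 320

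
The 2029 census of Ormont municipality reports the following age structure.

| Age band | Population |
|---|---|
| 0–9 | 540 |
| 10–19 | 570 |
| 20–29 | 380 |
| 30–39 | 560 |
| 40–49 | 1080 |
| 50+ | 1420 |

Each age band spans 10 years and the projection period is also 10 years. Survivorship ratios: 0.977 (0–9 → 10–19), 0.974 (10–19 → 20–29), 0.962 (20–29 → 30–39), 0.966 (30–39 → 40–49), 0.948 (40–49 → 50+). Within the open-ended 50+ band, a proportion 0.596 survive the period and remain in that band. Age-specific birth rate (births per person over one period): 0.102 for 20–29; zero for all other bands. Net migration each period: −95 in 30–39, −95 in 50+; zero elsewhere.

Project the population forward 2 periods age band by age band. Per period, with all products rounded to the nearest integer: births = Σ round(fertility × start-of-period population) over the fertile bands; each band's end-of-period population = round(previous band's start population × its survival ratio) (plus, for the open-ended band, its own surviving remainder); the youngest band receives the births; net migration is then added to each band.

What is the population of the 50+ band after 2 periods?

1476

— Period 1 —
Births: 380 × 0.102 = 39
10–19: 540 × 0.977 = 528
20–29: 570 × 0.974 = 555
30–39: 380 × 0.962 = 366
40–49: 560 × 0.966 = 541
50+: 1080 × 0.948 + 1420 × 0.596 = 1024 + 846 = 1870
Net migration: 30–39 − 95 → 271; 50+ − 95 → 1775
→ [39, 528, 555, 271, 541, 1775]
— Period 2 —
Births: 555 × 0.102 = 57
10–19: 39 × 0.977 = 38
20–29: 528 × 0.974 = 514
30–39: 555 × 0.962 = 534
40–49: 271 × 0.966 = 262
50+: 541 × 0.948 + 1775 × 0.596 = 513 + 1058 = 1571
Net migration: 30–39 − 95 → 439; 50+ − 95 → 1476
→ [57, 38, 514, 439, 262, 1476]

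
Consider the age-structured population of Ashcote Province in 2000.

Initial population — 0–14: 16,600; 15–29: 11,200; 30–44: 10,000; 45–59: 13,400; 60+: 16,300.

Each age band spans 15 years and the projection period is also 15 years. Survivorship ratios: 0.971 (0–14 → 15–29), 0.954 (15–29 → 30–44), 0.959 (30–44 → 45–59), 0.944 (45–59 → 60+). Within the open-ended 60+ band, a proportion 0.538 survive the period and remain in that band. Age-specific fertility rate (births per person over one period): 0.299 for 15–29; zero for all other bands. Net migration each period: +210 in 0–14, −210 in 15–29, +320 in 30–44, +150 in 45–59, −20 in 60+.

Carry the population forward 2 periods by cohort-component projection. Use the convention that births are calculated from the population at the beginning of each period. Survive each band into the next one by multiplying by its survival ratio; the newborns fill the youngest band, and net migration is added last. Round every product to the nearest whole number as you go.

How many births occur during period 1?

Let group 1 be 0–14 through group 5 = 60+.
— Period 1 —
Births: 11200 × 0.299 = 3349
Group 2: 16600 × 0.971 = 16119
Group 3: 11200 × 0.954 = 10685
Group 4: 10000 × 0.959 = 9590
Group 5: 13400 × 0.944 + 16300 × 0.538 = 12650 + 8769 = 21419
Net migration: Group 1 + 210 → 3559; Group 2 − 210 → 15909; Group 3 + 320 → 11005; Group 4 + 150 → 9740; Group 5 − 20 → 21399
End of period: [3559, 15909, 11005, 9740, 21399]

3349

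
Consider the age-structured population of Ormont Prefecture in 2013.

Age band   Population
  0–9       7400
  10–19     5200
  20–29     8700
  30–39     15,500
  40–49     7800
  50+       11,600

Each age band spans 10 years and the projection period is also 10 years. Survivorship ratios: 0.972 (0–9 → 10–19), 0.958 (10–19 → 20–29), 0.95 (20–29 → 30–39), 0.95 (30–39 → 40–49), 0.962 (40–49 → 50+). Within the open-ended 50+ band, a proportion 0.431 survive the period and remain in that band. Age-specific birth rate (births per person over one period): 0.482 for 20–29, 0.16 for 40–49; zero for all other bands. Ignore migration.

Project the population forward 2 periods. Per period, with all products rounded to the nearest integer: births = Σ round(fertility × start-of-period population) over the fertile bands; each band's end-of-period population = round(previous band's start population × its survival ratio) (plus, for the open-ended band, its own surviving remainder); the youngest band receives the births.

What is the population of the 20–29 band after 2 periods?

6891

(Bands numbered youngest = 1 to oldest = 6.)
After projecting period 1:
Births: 8700 × 0.482 = 4193  |  7800 × 0.16 = 1248 → 5441
Band 2: 7400 × 0.972 = 7193
Band 3: 5200 × 0.958 = 4982
Band 4: 8700 × 0.95 = 8265
Band 5: 15500 × 0.95 = 14725
Band 6: 7800 × 0.962 + 11600 × 0.431 = 7504 + 5000 = 12504
Giving 5441 / 7193 / 4982 / 8265 / 14725 / 12504.
After projecting period 2:
Births: 4982 × 0.482 = 2401  |  14725 × 0.16 = 2356 → 4757
Band 2: 5441 × 0.972 = 5289
Band 3: 7193 × 0.958 = 6891
Band 4: 4982 × 0.95 = 4733
Band 5: 8265 × 0.95 = 7852
Band 6: 14725 × 0.962 + 12504 × 0.431 = 14165 + 5389 = 19554
Giving 4757 / 5289 / 6891 / 4733 / 7852 / 19554.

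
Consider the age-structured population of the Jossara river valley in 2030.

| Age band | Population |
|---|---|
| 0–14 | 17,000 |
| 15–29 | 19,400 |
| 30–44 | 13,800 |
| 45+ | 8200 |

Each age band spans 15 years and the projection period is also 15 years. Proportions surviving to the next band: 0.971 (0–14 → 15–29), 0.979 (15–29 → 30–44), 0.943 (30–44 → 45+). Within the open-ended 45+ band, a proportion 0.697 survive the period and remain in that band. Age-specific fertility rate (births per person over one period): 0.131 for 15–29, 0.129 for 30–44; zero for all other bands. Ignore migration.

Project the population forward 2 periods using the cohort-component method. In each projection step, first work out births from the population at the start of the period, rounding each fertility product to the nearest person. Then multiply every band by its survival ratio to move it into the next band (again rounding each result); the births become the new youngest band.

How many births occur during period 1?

After projecting period 1:
Births: 19400 × 0.131 = 2541, 13800 × 0.129 = 1780 → 4321
15–29: 17000 × 0.971 = 16507
30–44: 19400 × 0.979 = 18993
45+: 13800 × 0.943 + 8200 × 0.697 = 13013 + 5715 = 18728
→ [4321, 16507, 18993, 18728]

4321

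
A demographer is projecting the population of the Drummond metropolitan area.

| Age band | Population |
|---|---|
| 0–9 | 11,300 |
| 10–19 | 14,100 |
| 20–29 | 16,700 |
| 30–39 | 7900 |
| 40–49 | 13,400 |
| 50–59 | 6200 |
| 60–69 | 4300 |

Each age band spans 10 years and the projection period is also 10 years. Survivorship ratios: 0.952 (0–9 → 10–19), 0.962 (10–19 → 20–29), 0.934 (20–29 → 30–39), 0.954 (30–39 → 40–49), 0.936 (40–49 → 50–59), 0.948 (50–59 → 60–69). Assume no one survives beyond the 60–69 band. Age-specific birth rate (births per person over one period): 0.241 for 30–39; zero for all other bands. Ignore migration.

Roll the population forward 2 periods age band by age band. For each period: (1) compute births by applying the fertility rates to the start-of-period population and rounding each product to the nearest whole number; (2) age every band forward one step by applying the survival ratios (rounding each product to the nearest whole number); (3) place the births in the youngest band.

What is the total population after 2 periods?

Let band 1 be 0–9 through band 7 = 60–69.
Period 1:
Births: 7900 × 0.241 = 1904
Band 2: 11300 × 0.952 = 10758
Band 3: 14100 × 0.962 = 13564
Band 4: 16700 × 0.934 = 15598
Band 5: 7900 × 0.954 = 7537
Band 6: 13400 × 0.936 = 12542
Band 7: 6200 × 0.948 = 5878
Giving 1904 / 10758 / 13564 / 15598 / 7537 / 12542 / 5878.
Period 2:
Births: 15598 × 0.241 = 3759
Band 2: 1904 × 0.952 = 1813
Band 3: 10758 × 0.962 = 10349
Band 4: 13564 × 0.934 = 12669
Band 5: 15598 × 0.954 = 14880
Band 6: 7537 × 0.936 = 7055
Band 7: 12542 × 0.948 = 11890
Giving 3759 / 1813 / 10349 / 12669 / 14880 / 7055 / 11890.
Total after period 2: 3759 + 1813 + 10349 + 12669 + 14880 + 7055 + 11890 = 62415

62415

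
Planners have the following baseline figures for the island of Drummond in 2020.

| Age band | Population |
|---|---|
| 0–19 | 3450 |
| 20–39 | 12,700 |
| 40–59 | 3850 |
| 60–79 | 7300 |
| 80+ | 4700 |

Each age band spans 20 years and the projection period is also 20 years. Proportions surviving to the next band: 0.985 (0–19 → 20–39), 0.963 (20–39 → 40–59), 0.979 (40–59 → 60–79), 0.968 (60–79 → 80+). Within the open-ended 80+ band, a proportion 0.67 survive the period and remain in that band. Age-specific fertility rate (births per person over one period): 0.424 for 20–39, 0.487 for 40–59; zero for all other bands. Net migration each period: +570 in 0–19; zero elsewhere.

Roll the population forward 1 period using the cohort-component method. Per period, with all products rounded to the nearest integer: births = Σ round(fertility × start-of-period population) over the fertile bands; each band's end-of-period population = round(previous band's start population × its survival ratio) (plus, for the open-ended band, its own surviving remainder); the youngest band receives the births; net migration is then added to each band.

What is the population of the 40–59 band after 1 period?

(Groups numbered youngest = 1 to oldest = 5.)
— Period 1 —
Births: 12700 * 0.424 = 5385 ; 3850 * 0.487 = 1875 → total 7260
Group 2: 3450 * 0.985 = 3398
Group 3: 12700 * 0.963 = 12230
Group 4: 3850 * 0.979 = 3769
Group 5: 7300 * 0.968 + 4700 * 0.67 = 7066 + 3149 = 10215
Net migration: Group 1 + 570 → 7830
Population now: 0–19=7830, 20–39=3398, 40–59=12230, 60–79=3769, 80+=10215

12230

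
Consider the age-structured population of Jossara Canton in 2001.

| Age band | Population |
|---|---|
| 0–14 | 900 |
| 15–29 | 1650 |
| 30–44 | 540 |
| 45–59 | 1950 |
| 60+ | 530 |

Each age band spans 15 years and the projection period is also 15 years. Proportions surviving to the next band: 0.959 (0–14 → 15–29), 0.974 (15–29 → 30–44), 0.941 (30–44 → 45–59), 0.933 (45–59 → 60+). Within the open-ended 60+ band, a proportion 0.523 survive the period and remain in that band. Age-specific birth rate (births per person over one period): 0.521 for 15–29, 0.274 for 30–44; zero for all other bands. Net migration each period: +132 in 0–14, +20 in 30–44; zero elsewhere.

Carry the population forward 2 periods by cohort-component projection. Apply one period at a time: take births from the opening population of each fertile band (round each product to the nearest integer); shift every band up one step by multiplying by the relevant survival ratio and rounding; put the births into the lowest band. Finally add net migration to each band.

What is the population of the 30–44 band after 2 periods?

861

Call the bands 1 to 5, youngest first.
— Period 1 —
Births: 1650 × 0.521 = 860, 540 × 0.274 = 148 ⇒ total 1008
Band 2: 900 × 0.959 = 863
Band 3: 1650 × 0.974 = 1607
Band 4: 540 × 0.941 = 508
Band 5: 1950 × 0.933 + 530 × 0.523 = 1819 + 277 = 2096
Net migration: Band 1 + 132 → 1140; Band 3 + 20 → 1627
→ [1140, 863, 1627, 508, 2096]
— Period 2 —
Births: 863 × 0.521 = 450, 1627 × 0.274 = 446 ⇒ total 896
Band 2: 1140 × 0.959 = 1093
Band 3: 863 × 0.974 = 841
Band 4: 1627 × 0.941 = 1531
Band 5: 508 × 0.933 + 2096 × 0.523 = 474 + 1096 = 1570
Net migration: Band 1 + 132 → 1028; Band 3 + 20 → 861
→ [1028, 1093, 861, 1531, 1570]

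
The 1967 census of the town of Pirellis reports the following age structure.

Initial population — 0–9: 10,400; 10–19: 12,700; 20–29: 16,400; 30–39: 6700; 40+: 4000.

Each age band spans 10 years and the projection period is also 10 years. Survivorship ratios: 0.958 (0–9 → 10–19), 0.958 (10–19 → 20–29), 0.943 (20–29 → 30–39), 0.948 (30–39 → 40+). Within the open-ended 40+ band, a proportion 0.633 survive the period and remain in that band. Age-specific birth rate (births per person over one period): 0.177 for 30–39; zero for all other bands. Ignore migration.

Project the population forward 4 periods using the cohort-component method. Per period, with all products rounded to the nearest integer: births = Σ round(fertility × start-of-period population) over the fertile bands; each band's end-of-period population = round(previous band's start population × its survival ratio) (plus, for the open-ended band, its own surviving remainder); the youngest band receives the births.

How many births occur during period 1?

[period 1]
Births: 6700 × 0.177 = 1186
10–19: 10400 × 0.958 = 9963
20–29: 12700 × 0.958 = 12167
30–39: 16400 × 0.943 = 15465
40+: 6700 × 0.948 + 4000 × 0.633 = 6352 + 2532 = 8884
End of period: [1186, 9963, 12167, 15465, 8884]

1186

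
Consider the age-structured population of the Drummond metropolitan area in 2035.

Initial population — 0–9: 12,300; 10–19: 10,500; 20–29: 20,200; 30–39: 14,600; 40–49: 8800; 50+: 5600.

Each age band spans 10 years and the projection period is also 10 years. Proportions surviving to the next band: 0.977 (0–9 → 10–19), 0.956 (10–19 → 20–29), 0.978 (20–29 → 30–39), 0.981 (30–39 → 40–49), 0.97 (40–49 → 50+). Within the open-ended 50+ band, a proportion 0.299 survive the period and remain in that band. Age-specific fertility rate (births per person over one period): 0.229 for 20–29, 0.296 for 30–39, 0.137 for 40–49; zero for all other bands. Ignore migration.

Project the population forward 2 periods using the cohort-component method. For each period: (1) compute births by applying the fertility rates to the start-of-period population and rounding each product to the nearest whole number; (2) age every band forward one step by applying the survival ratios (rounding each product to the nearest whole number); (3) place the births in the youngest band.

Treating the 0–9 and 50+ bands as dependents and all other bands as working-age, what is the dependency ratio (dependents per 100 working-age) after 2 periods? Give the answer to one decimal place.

53.5

Call the bands 1 to 6, youngest first.
[period 1]
Births: 20200 × 0.229 = 4626, 14600 × 0.296 = 4322, 8800 × 0.137 = 1206 → 10154
Band 2: 12300 × 0.977 = 12017
Band 3: 10500 × 0.956 = 10038
Band 4: 20200 × 0.978 = 19756
Band 5: 14600 × 0.981 = 14323
Band 6: 8800 × 0.97 + 5600 × 0.299 = 8536 + 1674 = 10210
→ [10154, 12017, 10038, 19756, 14323, 10210]
[period 2]
Births: 10038 × 0.229 = 2299, 19756 × 0.296 = 5848, 14323 × 0.137 = 1962 → 10109
Band 2: 10154 × 0.977 = 9920
Band 3: 12017 × 0.956 = 11488
Band 4: 10038 × 0.978 = 9817
Band 5: 19756 × 0.981 = 19381
Band 6: 14323 × 0.97 + 10210 × 0.299 = 13893 + 3053 = 16946
→ [10109, 9920, 11488, 9817, 19381, 16946]
Dependents (band 0–9 + band 50+) = 10109 + 16946 = 27055; working-age = 50606; ratio = 27055/50606 × 100 = 53.5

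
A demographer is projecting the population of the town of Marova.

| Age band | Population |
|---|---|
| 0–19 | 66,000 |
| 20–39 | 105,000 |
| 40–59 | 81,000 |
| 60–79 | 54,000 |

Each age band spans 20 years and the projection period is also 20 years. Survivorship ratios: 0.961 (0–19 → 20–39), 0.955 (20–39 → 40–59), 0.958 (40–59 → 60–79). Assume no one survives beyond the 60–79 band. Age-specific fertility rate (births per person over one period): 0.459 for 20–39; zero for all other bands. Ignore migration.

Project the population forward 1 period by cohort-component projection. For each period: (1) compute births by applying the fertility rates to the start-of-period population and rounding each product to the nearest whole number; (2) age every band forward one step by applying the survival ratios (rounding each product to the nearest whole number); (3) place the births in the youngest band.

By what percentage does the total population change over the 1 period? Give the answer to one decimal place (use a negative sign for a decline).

-5.4

Numbering the groups 1..4 from youngest to oldest:
Period 1.
Births: 105000 × 0.459 = 48195
Group 2: 66000 × 0.961 = 63426
Group 3: 105000 × 0.955 = 100275
Group 4: 81000 × 0.958 = 77598
Population now: 0–19=48195, 20–39=63426, 40–59=100275, 60–79=77598
Total: 306000 → 289494; change = -16506; percentage change = -5.4%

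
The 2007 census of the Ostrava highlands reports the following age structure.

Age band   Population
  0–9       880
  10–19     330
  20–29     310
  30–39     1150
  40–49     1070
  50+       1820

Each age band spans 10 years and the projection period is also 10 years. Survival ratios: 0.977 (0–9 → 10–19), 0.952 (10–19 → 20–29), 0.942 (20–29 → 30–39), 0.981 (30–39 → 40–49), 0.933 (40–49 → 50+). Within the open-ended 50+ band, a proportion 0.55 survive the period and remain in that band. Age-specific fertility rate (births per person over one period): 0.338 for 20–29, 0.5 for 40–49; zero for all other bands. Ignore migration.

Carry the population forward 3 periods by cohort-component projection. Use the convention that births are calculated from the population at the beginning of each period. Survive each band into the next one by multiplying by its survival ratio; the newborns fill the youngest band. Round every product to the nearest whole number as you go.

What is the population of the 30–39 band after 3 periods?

Period 1:
Births: 310 * 0.338 = 105  |  1070 * 0.5 = 535 → total 640
10–19: 880 * 0.977 = 860
20–29: 330 * 0.952 = 314
30–39: 310 * 0.942 = 292
40–49: 1150 * 0.981 = 1128
50+: 1070 * 0.933 + 1820 * 0.55 = 998 + 1001 = 1999
Population now: 0–9=640, 10–19=860, 20–29=314, 30–39=292, 40–49=1128, 50+=1999
Period 2:
Births: 314 * 0.338 = 106  |  1128 * 0.5 = 564 → total 670
10–19: 640 * 0.977 = 625
20–29: 860 * 0.952 = 819
30–39: 314 * 0.942 = 296
40–49: 292 * 0.981 = 286
50+: 1128 * 0.933 + 1999 * 0.55 = 1052 + 1099 = 2151
Population now: 0–9=670, 10–19=625, 20–29=819, 30–39=296, 40–49=286, 50+=2151
Period 3:
Births: 819 * 0.338 = 277  |  286 * 0.5 = 143 → total 420
10–19: 670 * 0.977 = 655
20–29: 625 * 0.952 = 595
30–39: 819 * 0.942 = 771
40–49: 296 * 0.981 = 290
50+: 286 * 0.933 + 2151 * 0.55 = 267 + 1183 = 1450
Population now: 0–9=420, 10–19=655, 20–29=595, 30–39=771, 40–49=290, 50+=1450

771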